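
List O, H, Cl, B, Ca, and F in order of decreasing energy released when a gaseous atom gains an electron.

Cl > F > O > H > B > Ca

H is in period 1, group 1; B is in period 2, group 13; O is in period 2, group 16; F is in period 2, group 17; Cl is in period 3, group 17; Ca is in period 4, group 2.
Adding an electron releases more energy for atoms nearer the top right (short of the noble gases).
Here both period and group differ, so the two effects have to be weighed against each other.
B > Ca: relative to Ca, both the across-period and down-group shifts push B's electron affinity up.
H > B: the two effects oppose for this pair; the down-group effect wins (73 vs 27 kJ/mol).
O > H: the two effects oppose for this pair; the across-period effect wins (141 vs 73 kJ/mol).
F > O: F lies to the right of O in period 2, so the across-period effect alone puts F higher.
Cl > F: this pair runs against the simple trend — see the exception note.
Note the exception: Cl has a higher electron affinity than F, contrary to the simple trend — F's small 2p subshell makes the incoming electron feel strong e⁻–e⁻ repulsion, so Cl actually releases more energy on gaining an electron.
For reference (kJ/mol): H 73, B 27, O 141, F 328, Cl 349, Ca 2.
So from highest to lowest: Cl > F > O > H > B > Ca.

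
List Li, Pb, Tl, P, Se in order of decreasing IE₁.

P > Se > Pb > Tl > Li

Across a period the outer electron is held more tightly (higher IE₁); down a group it sits in a higher shell, more shielded, and comes off more easily.
Here both period and group differ, so the two effects have to be weighed against each other.
Tl > Li: period and group pull opposite ways; the across-period shift dominates (589 vs 520 kJ/mol).
Pb > Tl: both are in period 6; the period trend gives Pb the larger value.
Se > Pb: relative to Pb, both the across-period and down-group shifts push Se's first ionization energy up.
P > Se: period and group pull opposite ways; the down-group shift dominates (1012 vs 941 kJ/mol).
Approximate values (kJ/mol): Li 520, P 1012, Se 941, Tl 589, Pb 716.
So from highest to lowest: P > Se > Pb > Tl > Li.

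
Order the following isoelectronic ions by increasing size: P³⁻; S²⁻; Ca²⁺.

Ca²⁺ < S²⁻ < P³⁻

All of these have 18 electrons, so size is governed by nuclear charge alone: the more protons, the stronger the pull on the same electron cloud, and the smaller the ion.
Nuclear charges: Ca²⁺ (Z=20), S²⁻ (Z=16), P³⁻ (Z=15).
Smallest to largest: Ca²⁺ < S²⁻ < P³⁻.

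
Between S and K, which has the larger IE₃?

The third ionization energy removes an electron from the +2 ion. For each element: S²⁺ still has 4 valence electrons; K²⁺ is already 1 electron into the core.
Core electrons are held far more tightly than valence electrons, so K tops the IE_3 order.
Tabulated IE_3 (kJ/mol): S 3357, K 4420.
Hence IE_3: S < K.

K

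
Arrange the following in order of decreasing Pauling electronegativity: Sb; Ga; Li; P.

P > Sb > Ga > Li

Li is in period 2, group 1; P is in period 3, group 15; Ga is in period 4, group 13; Sb is in period 5, group 15.
Electronegativity increases across a period and decreases down a group, tracking effective nuclear charge and atomic size.
Neither a single period nor a single group — weigh both effects.
Ga > Li: the two effects oppose for this pair; the across-period effect wins (1.81 vs 0.98).
Sb > Ga: the two effects oppose for this pair; the across-period effect wins (2.05 vs 1.81).
P > Sb: they share group 15; the group trend gives P the larger value.
For reference (Pauling): Li 0.98, P 2.19, Ga 1.81, Sb 2.05.
So from highest to lowest: P > Sb > Ga > Li.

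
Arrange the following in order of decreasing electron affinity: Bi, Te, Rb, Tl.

Rb is in period 5, group 1; Te is in period 5, group 16; Tl is in period 6, group 13; Bi is in period 6, group 15.
Atoms with high Z_eff and room in the valence shell (especially the halogens) have the most exothermic electron affinities.
Neither a single period nor a single group — weigh both effects.
Rb > Tl: the two effects oppose for this pair; the down-group effect wins (47 vs 19 kJ/mol).
Bi > Rb: the two effects oppose for this pair; the across-period effect wins (91 vs 47 kJ/mol).
Te > Bi: relative to Bi, both the across-period and down-group shifts push Te's electron affinity up.
Approximate values (kJ/mol): Rb 47, Te 190, Tl 19, Bi 91.
So from highest to lowest: Te > Bi > Rb > Tl.

Te > Bi > Rb > Tl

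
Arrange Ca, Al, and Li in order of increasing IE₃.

IE_3 is the cost of taking one more electron from the +2 cation: Ca²⁺ is the bare [Ar] core; Al²⁺ still has 1 valence electron; Li²⁺ is already 1 electron into the core.
Breaking into a closed-shell core is much more expensive than removing a leftover valence electron — Ca and Li have the largest IE_3 here.
The numbers (kJ/mol): Ca 4912, Al 2745, Li 11815.
Putting it together, IE_3: Al < Ca < Li.

Al < Ca < Li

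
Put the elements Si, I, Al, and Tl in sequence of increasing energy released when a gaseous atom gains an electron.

Adding an electron releases more energy for atoms nearer the top right (short of the noble gases).
These span different periods and groups, so the two trends combine.
Al > Tl: Al sits above Tl in group 13, so the down-group effect alone puts Al higher.
Si > Al: both are in period 3; the period trend gives Si the larger value.
I > Si: period and group pull opposite ways; the across-period shift dominates (295 vs 134 kJ/mol).
Tabulated electron affinity (kJ/mol): Al 42, Si 134, I 295, Tl 19.
So from lowest to highest: Tl < Al < Si < I.

Tl < Al < Si < I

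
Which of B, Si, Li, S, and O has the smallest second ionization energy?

After 1 electron has been removed, what remains? B⁺ still has 2 valence electrons; Si⁺ still has 3 valence electrons; Li⁺ is the bare [He] core; S⁺ still has 5 valence electrons; O⁺ still has 5 valence electrons.
Core electrons are held far more tightly than valence electrons, so Li tops the IE_2 order.
Valence configurations: B⁺ [He]2s², Si⁺ [Ne]3s²3p¹, S⁺ [Ne]3s²3p³, O⁺ [He]2s²2p³.
Approximate IE_2 values (kJ/mol): B 2427, Si 1577, Li 7298, S 2252, O 3388.
Hence IE_2: Si < S < B < O < Li.

Si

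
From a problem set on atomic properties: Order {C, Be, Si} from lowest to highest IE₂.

Si < Be < C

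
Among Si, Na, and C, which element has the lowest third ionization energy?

After 2 electrons have been removed, what remains? Si²⁺ still has 2 valence electrons; Na²⁺ is already 1 electron into the core; C²⁺ still has 2 valence electrons.
Pulling an electron out of a noble-gas core costs far more than removing a remaining valence electron, so Na sits at the high end of IE_3.
Valence configurations: Si²⁺ [Ne]3s², C²⁺ [He]2s².
Tabulated IE_3 (kJ/mol): Si 3232, Na 6910, C 4620.
So the third ionization energies run Si < C < Na.

Si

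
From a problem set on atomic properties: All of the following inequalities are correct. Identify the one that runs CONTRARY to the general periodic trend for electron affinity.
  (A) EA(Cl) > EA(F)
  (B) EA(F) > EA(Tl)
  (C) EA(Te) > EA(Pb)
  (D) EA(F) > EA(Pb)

The general trend: electron affinity increases across a period and decreases down a group.
(A) Cl (period 3, group 17) vs F (period 2, group 17): the stated order contradicts the simple trend.
(B) F (period 2, group 17) vs Tl (period 6, group 13): the stated order agrees with the simple trend.
(C) Te (period 5, group 16) vs Pb (period 6, group 14): the stated order agrees with the simple trend.
(D) F (period 2, group 17) vs Pb (period 6, group 14): the stated order agrees with the simple trend.
The exception is (A): F's small 2p subshell makes the incoming electron feel strong e⁻–e⁻ repulsion, so Cl actually releases more energy on gaining an electron.

(A)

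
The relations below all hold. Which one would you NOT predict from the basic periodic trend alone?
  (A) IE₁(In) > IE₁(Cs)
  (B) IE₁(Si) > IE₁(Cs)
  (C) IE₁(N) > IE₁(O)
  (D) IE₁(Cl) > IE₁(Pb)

The general trend: first ionisation energy increases across a period and decreases down a group.
(A) In (period 5, group 13) vs Cs (period 6, group 1): the stated order agrees with the simple trend.
(B) Si (period 3, group 14) vs Cs (period 6, group 1): the stated order agrees with the simple trend.
(C) N (period 2, group 15) vs O (period 2, group 16): the stated order contradicts the simple trend.
(D) Cl (period 3, group 17) vs Pb (period 6, group 14): the stated order agrees with the simple trend.
The exception is (C): pairing an electron in O's 2p⁴ costs repulsion energy, so O ionizes more easily than half-filled N (2p³).

(C)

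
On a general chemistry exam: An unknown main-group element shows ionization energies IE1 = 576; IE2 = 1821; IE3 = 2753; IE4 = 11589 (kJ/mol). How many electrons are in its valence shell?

3

Look for the largest jump between consecutive ionization energies: IE4/IE3 ≈ 4.2, far larger than any earlier ratio.
That jump marks the point where a core electron is being removed. So the atom has 3 valence electrons.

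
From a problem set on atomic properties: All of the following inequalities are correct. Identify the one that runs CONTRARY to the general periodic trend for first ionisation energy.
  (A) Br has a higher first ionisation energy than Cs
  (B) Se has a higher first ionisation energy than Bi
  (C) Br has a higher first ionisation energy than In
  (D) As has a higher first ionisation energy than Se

(D)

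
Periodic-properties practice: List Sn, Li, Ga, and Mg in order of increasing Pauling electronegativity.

Li < Mg < Ga < Sn

Smaller atoms with higher effective nuclear charge are more electronegative.
A diagonal step moves right (one effect) and down (the opposite effect) at once.
Mg > Li: period and group pull opposite ways; the across-period shift dominates (1.31 vs 0.98).
Ga > Mg: period and group pull opposite ways; the across-period shift dominates (1.81 vs 1.31).
Sn > Ga: the two effects oppose for this pair; the across-period effect wins (1.96 vs 1.81).
Tabulated electronegativity (Pauling): Li 0.98, Mg 1.31, Ga 1.81, Sn 1.96.
So from lowest to highest: Li < Mg < Ga < Sn.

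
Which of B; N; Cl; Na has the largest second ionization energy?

Na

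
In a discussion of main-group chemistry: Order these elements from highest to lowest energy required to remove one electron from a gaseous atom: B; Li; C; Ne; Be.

First ionization energy rises across a period (greater Z_eff holds electrons more tightly) and falls down a group (valence electrons are farther from the nucleus).
All lie in period 2; the across-period trend (first ionization energy increases left to right) applies, with the exception below.
Note the exception: Be has a higher first ionization energy than B, contrary to the simple trend — removing B's lone 2p electron is easier than breaking Be's filled 2s².
For reference (kJ/mol): Li 520, Be 900, B 801, C 1086, Ne 2081.
So from highest to lowest: Ne > C > Be > B > Li.

Ne > C > Be > B > Li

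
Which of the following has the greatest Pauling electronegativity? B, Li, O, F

F

Electronegativity increases across a period and decreases down a group, tracking effective nuclear charge and atomic size.
All lie in period 2, so electronegativity increases left to right.
The greatest Pauling electronegativity among these belongs to F.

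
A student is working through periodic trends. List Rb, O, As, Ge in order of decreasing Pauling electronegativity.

O, As, Ge, Rb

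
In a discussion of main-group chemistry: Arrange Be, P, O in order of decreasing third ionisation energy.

Be > O > P

Consider each +2 ion: Be²⁺ is the bare [He] core; P²⁺ still has 3 valence electrons; O²⁺ still has 4 valence electrons.
Breaking into a closed-shell core is much more expensive than removing a leftover valence electron — Be has the largest IE_3 here.
Valence configurations: P²⁺ [Ne]3s²3p¹, O²⁺ [He]2s²2p².
The numbers (kJ/mol): Be 14849, P 2914, O 5300.
Overall IE_3 order: P < O < Be.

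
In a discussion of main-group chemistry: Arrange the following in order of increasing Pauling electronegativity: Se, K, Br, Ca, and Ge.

K < Ca < Ge < Se < Br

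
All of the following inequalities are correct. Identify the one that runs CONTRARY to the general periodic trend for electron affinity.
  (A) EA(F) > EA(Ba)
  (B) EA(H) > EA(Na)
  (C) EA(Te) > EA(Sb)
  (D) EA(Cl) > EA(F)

The general trend: electron affinity increases across a period and decreases down a group.
(A) F (period 2, group 17) vs Ba (period 6, group 2): the stated order agrees with the simple trend.
(B) H (period 1, group 1) vs Na (period 3, group 1): the stated order agrees with the simple trend.
(C) Te (period 5, group 16) vs Sb (period 5, group 15): the stated order agrees with the simple trend.
(D) Cl (period 3, group 17) vs F (period 2, group 17): the stated order contradicts the simple trend.
The exception is (D): F's small 2p subshell makes the incoming electron feel strong e⁻–e⁻ repulsion, so Cl actually releases more energy on gaining an electron.

(D)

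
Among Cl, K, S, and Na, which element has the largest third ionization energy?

Na

The third ionization energy removes an electron from the +2 ion. For each element: Cl²⁺ still has 5 valence electrons; K²⁺ is already 1 electron into the core; S²⁺ still has 4 valence electrons; Na²⁺ is already 1 electron into the core.
Breaking into a closed-shell core is much more expensive than removing a leftover valence electron — K and Na have the largest IE_3 here.
Valence configurations: Cl²⁺ [Ne]3s²3p³, S²⁺ [Ne]3s²3p².
The numbers (kJ/mol): Cl 3822, K 4420, S 3357, Na 6910.
Overall IE_3 order: S < Cl < K < Na.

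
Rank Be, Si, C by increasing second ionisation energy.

IE_2 is the cost of taking one more electron from the +1 cation: Be⁺ still has 1 valence electron; Si⁺ still has 3 valence electrons; C⁺ still has 3 valence electrons.
All are still removing valence electrons, so compare the +1 ions as you would atoms: IE_2 generally rises across a period (higher Z_eff) and falls down a group (larger shell), subject to the usual subshell exceptions.
Valence configurations: Be⁺ [He]2s¹, Si⁺ [Ne]3s²3p¹, C⁺ [He]2s²2p¹.
Tabulated IE_2 (kJ/mol): Be 1757, Si 1577, C 2353.
Overall IE_2 order: Si < Be < C.

Si, Be, C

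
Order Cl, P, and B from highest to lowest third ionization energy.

Cl > B > P

IE_3 is the cost of taking one more electron from the +2 cation: Cl²⁺ still has 5 valence electrons; P²⁺ still has 3 valence electrons; B²⁺ still has 1 valence electron.
All are still removing valence electrons, so compare the +2 ions as you would atoms: IE_3 generally rises across a period (higher Z_eff) and falls down a group (larger shell), subject to the usual subshell exceptions.
Valence configurations: Cl²⁺ [Ne]3s²3p³, P²⁺ [Ne]3s²3p¹, B²⁺ [He]2s¹.
Approximate IE_3 values (kJ/mol): Cl 3822, P 2914, B 3660.
Hence IE_3: P < B < Cl.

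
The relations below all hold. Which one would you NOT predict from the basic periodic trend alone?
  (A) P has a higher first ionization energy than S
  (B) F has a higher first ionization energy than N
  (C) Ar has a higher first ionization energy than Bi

(A)

The general trend: first ionization energy increases across a period and decreases down a group.
(A) P (period 3, group 15) vs S (period 3, group 16): the stated order contradicts the simple trend.
(B) F (period 2, group 17) vs N (period 2, group 15): the stated order agrees with the simple trend.
(C) Ar (period 3, group 18) vs Bi (period 6, group 15): the stated order agrees with the simple trend.
The exception is (A): S (3p⁴) ionizes more easily than half-filled P (3p³) because the paired 3p electron in S is pushed out by e⁻–e⁻ repulsion.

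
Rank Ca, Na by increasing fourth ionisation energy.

After 3 electrons have been removed, what remains? Ca³⁺ is already 1 electron into the core; Na³⁺ is already 2 electrons into the core.
All of these are removing an electron from a noble-gas core or deeper; the smaller core (lower principal quantum number) is held far more tightly, and within a period the higher nuclear charge binds the same core more tightly.
The numbers (kJ/mol): Ca 6491, Na 9543.
So the fourth ionization energies run Ca < Na.

Ca, Na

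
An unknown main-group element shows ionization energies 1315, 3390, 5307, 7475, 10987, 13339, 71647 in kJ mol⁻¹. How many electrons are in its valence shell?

Look for the largest jump between consecutive ionization energies: IE7/IE6 ≈ 5.4, far larger than any earlier ratio.
That jump marks the point where a core electron is being removed. So the atom has 6 valence electrons.

6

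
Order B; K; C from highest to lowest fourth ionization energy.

B, C, K

IE_4 is the cost of taking one more electron from the +3 cation: B³⁺ is the bare [He] core; K³⁺ is already 2 electrons into the core; C³⁺ still has 1 valence electron.
Usually core removal costs more than valence removal, but here the competition is close: a tightly held n=2 valence electron can cost more to remove than an n=3 core electron, so the actual values have to decide it.
Tabulated IE_4 (kJ/mol): B 25026, K 5877, C 6223.
Putting it together, IE_4: K < C < B.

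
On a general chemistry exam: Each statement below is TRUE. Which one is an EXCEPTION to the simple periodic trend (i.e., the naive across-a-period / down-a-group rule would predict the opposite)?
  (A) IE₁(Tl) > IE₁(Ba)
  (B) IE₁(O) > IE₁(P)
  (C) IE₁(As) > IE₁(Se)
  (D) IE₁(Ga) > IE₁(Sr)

The general trend: first ionization energy increases across a period and decreases down a group.
(A) Tl (period 6, group 13) vs Ba (period 6, group 2): the stated order agrees with the simple trend.
(B) O (period 2, group 16) vs P (period 3, group 15): the stated order agrees with the simple trend.
(C) As (period 4, group 15) vs Se (period 4, group 16): the stated order contradicts the simple trend.
(D) Ga (period 4, group 13) vs Sr (period 5, group 2): the stated order agrees with the simple trend.
The exception is (C): Se (4p⁴) ionizes more easily than half-filled As (4p³).

(C)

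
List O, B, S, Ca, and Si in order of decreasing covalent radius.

Ca > Si > S > B > O

Atomic radius shrinks across a period as nuclear charge pulls the same shell inward, and grows down a group as new shells are added.
Here both period and group differ, so the two effects have to be weighed against each other.
B > O: both are in period 2; the period trend gives B the larger value.
S > B: the two effects oppose for this pair; the down-group effect wins (103 vs 85 pm).
Si > S: both are in period 3; the period trend gives Si the larger value.
Ca > Si: relative to Si, both the across-period and down-group shifts push Ca's atomic radius up.
Approximate values (pm): B 85, O 63, Si 116, S 103, Ca 171.
So from largest to smallest: Ca > Si > S > B > O.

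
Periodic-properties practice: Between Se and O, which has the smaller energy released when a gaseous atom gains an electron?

O

O is in period 2, group 16; Se is in period 4, group 16.
EA tends to increase across a period and decrease down a group, though the pattern is less regular than for IE or radius.
All are in group 16; the group trend (electron affinity increases up the group) applies, with the exception below.
Note the exception: Se has a higher electron affinity than O, contrary to the simple trend — O's compact 2p subshell gives strong electron–electron repulsion on the added electron.
For reference (kJ/mol): O 141, Se 195.
So O has the smaller energy released when a gaseous atom gains an electron (O < Se).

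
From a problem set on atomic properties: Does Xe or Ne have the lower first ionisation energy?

Xe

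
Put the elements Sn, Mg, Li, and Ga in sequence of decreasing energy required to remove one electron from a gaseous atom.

Mg > Sn > Ga > Li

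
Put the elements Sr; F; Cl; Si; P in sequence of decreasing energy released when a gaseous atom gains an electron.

F is in period 2, group 17; Si is in period 3, group 14; P is in period 3, group 15; Cl is in period 3, group 17; Sr is in period 5, group 2.
EA tends to increase across a period and decrease down a group, though the pattern is less regular than for IE or radius.
Neither a single period nor a single group — weigh both effects.
P > Sr: both effects reinforce here, so P is clearly the higher of the two.
Si > P: this pair runs against the simple trend — see the exception note.
F > Si: both effects reinforce here, so F is clearly the higher of the two.
Cl > F: this pair runs against the simple trend — see the exception note.
Note the exception: Si has a higher electron affinity than P, contrary to the simple trend — adding an electron to P's half-filled 3p³ is unfavourable, so Si (3p²) has the more exothermic EA.
Note the exception: Cl has a higher electron affinity than F, contrary to the simple trend — F's small 2p subshell makes the incoming electron feel strong e⁻–e⁻ repulsion, so Cl actually releases more energy on gaining an electron.
Approximate values (kJ/mol): F 328, Si 134, P 72, Cl 349, Sr 5.
So from highest to lowest: Cl > F > Si > P > Sr.

Cl > F > Si > P > Sr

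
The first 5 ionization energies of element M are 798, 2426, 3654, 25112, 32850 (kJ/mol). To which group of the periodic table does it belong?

Group 13

Look for the largest jump between consecutive ionization energies: IE4/IE3 ≈ 6.9, far larger than any earlier ratio.
That jump marks the point where a core electron is being removed. So the atom has 3 valence electrons.
A main-group element with 3 valence electrons is in group 13.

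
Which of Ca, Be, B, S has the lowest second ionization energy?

Ca

IE_2 is the cost of taking one more electron from the +1 cation: Ca⁺ still has 1 valence electron; Be⁺ still has 1 valence electron; B⁺ still has 2 valence electrons; S⁺ still has 5 valence electrons.
All are still removing valence electrons, so compare the +1 ions as you would atoms: IE_2 generally rises across a period (higher Z_eff) and falls down a group (larger shell), subject to the usual subshell exceptions.
Valence configurations: Ca⁺ [Ar]4s¹, Be⁺ [He]2s¹, B⁺ [He]2s², S⁺ [Ne]3s²3p³.
Tabulated IE_2 (kJ/mol): Ca 1145, Be 1757, B 2427, S 2252.
So the second ionization energies run Ca < Be < S < B.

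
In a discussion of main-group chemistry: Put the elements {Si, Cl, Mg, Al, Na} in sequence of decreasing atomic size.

Across a period the added protons contract the valence shell; down a group each new principal shell makes the atom larger.
All lie in period 3, so atomic radius increases right to left.
So from largest to smallest: Na > Mg > Al > Si > Cl.

Na > Mg > Al > Si > Cl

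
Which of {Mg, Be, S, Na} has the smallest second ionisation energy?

Mg

After 1 electron has been removed, what remains? Mg⁺ still has 1 valence electron; Be⁺ still has 1 valence electron; S⁺ still has 5 valence electrons; Na⁺ is the bare [Ne] core.
Core electrons are held far more tightly than valence electrons, so Na tops the IE_2 order.
Valence configurations: Mg⁺ [Ne]3s¹, Be⁺ [He]2s¹, S⁺ [Ne]3s²3p³.
Approximate IE_2 values (kJ/mol): Mg 1451, Be 1757, S 2252, Na 4562.
Hence IE_2: Mg < Be < S < Na.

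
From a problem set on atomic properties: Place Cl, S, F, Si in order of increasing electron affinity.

F is in period 2, group 17; Si is in period 3, group 14; S is in period 3, group 16; Cl is in period 3, group 17.
Atoms with high Z_eff and room in the valence shell (especially the halogens) have the most exothermic electron affinities.
Neither a single period nor a single group — weigh both effects.
S > Si: S lies to the right of Si in period 3, so the across-period effect alone puts S higher.
F > S: both effects reinforce here, so F is clearly the higher of the two.
Cl > F: this pair runs against the simple trend — see the exception note.
Note the exception: Cl has a higher electron affinity than F, contrary to the simple trend — F's small 2p subshell makes the incoming electron feel strong e⁻–e⁻ repulsion, so Cl actually releases more energy on gaining an electron.
For reference (kJ/mol): F 328, Si 134, S 200, Cl 349.
So from lowest to highest: Si < S < F < Cl.

Si, S, F, Cl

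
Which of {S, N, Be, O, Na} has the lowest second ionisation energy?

The second ionization energy removes an electron from the +1 ion. For each element: S⁺ still has 5 valence electrons; N⁺ still has 4 valence electrons; Be⁺ still has 1 valence electron; O⁺ still has 5 valence electrons; Na⁺ is the bare [Ne] core.
Core electrons are held far more tightly than valence electrons, so Na tops the IE_2 order.
Valence configurations: S⁺ [Ne]3s²3p³, N⁺ [He]2s²2p², Be⁺ [He]2s¹, O⁺ [He]2s²2p³.
The numbers (kJ/mol): S 2252, N 2856, Be 1757, O 3388, Na 4562.
Hence IE_2: Be < S < N < O < Na.

Be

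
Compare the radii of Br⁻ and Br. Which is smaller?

Br

Forming Br⁻ adds 1 electron to Br. More electron–electron repulsion in the same shell, with unchanged nuclear charge, lets the cloud expand.
An anion is larger than its parent atom: Br⁻ > Br.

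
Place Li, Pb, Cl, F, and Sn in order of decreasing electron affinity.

Cl > F > Sn > Li > Pb

Li is in period 2, group 1; F is in period 2, group 17; Cl is in period 3, group 17; Sn is in period 5, group 14; Pb is in period 6, group 14.
EA tends to increase across a period and decrease down a group, though the pattern is less regular than for IE or radius.
Neither a single period nor a single group — weigh both effects.
Li > Pb: the two effects oppose for this pair; the down-group effect wins (60 vs 35 kJ/mol).
Sn > Li: period and group pull opposite ways; the across-period shift dominates (107 vs 60 kJ/mol).
F > Sn: relative to Sn, both the across-period and down-group shifts push F's electron affinity up.
Cl > F: this pair runs against the simple trend — see the exception note.
Note the exception: Cl has a higher electron affinity than F, contrary to the simple trend — F's small 2p subshell makes the incoming electron feel strong e⁻–e⁻ repulsion, so Cl actually releases more energy on gaining an electron.
Approximate values (kJ/mol): Li 60, F 328, Cl 349, Sn 107, Pb 35.
So from highest to lowest: Cl > F > Sn > Li > Pb.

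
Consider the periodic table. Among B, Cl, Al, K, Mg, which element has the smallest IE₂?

Mg

Consider each +1 ion: B⁺ still has 2 valence electrons; Cl⁺ still has 6 valence electrons; Al⁺ still has 2 valence electrons; K⁺ is the bare [Ar] core; Mg⁺ still has 1 valence electron.
Core electrons are held far more tightly than valence electrons, so K tops the IE_2 order.
Valence configurations: B⁺ [He]2s², Cl⁺ [Ne]3s²3p⁴, Al⁺ [Ne]3s², Mg⁺ [Ne]3s¹.
The numbers (kJ/mol): B 2427, Cl 2298, Al 1817, K 3052, Mg 1451.
Putting it together, IE_2: Mg < Al < Cl < B < K.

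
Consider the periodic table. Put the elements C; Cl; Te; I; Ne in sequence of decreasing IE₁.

C is in period 2, group 14; Ne is in period 2, group 18; Cl is in period 3, group 17; Te is in period 5, group 16; I is in period 5, group 17.
IE₁ increases left→right with effective nuclear charge and decreases top→bottom as the valence shell moves farther out.
Here both period and group differ, so the two effects have to be weighed against each other.
I > Te: both are in period 5; the period trend gives I the larger value.
C > I: the two effects oppose for this pair; the down-group effect wins (1086 vs 1008 kJ/mol).
Cl > C: period and group pull opposite ways; the across-period shift dominates (1251 vs 1086 kJ/mol).
Ne > Cl: relative to Cl, both the across-period and down-group shifts push Ne's first ionization energy up.
Approximate values (kJ/mol): C 1086, Ne 2081, Cl 1251, Te 869, I 1008.
So from highest to lowest: Ne > Cl > C > I > Te.

Ne, Cl, C, I, Te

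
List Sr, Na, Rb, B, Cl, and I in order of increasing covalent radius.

B < Cl < I < Na < Sr < Rb

B is in period 2, group 13; Na is in period 3, group 1; Cl is in period 3, group 17; Rb is in period 5, group 1; Sr is in period 5, group 2; I is in period 5, group 17.
Moving right in a period, electrons are added to the same shell under a stronger nuclear pull, so atoms get smaller; moving down, a new shell is opened and atoms get larger.
Here both period and group differ, so the two effects have to be weighed against each other.
Cl > B: the two effects oppose for this pair; the down-group effect wins (99 vs 85 pm).
I > Cl: they share group 17; the group trend gives I the larger value.
Na > I: period and group pull opposite ways; the across-period shift dominates (155 vs 133 pm).
Sr > Na: the two effects oppose for this pair; the down-group effect wins (185 vs 155 pm).
Rb > Sr: Rb lies to the left of Sr in period 5, so the across-period effect alone puts Rb larger.
Tabulated atomic radius (pm): B 85, Na 155, Cl 99, Rb 210, Sr 185, I 133.
So from smallest to largest: B < Cl < I < Na < Sr < Rb.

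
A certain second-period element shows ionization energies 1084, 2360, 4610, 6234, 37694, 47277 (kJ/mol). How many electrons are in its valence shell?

4

Look for the largest jump between consecutive ionization energies: IE5/IE4 ≈ 6.0, far larger than any earlier ratio.
That jump marks the point where a core electron is being removed. So the atom has 4 valence electrons.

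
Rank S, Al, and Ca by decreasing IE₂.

IE_2 is the cost of taking one more electron from the +1 cation: S⁺ still has 5 valence electrons; Al⁺ still has 2 valence electrons; Ca⁺ still has 1 valence electron.
All are still removing valence electrons, so compare the +1 ions as you would atoms: IE_2 generally rises across a period (higher Z_eff) and falls down a group (larger shell), subject to the usual subshell exceptions.
Valence configurations: S⁺ [Ne]3s²3p³, Al⁺ [Ne]3s², Ca⁺ [Ar]4s¹.
Tabulated IE_2 (kJ/mol): S 2252, Al 1817, Ca 1145.
Hence IE_2: Ca < Al < S.

S, Al, Ca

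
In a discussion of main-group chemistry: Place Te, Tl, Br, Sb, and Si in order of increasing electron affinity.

Si is in period 3, group 14; Br is in period 4, group 17; Sb is in period 5, group 15; Te is in period 5, group 16; Tl is in period 6, group 13.
Atoms with high Z_eff and room in the valence shell (especially the halogens) have the most exothermic electron affinities.
These span different periods and groups, so the two trends combine.
Sb > Tl: relative to Tl, both the across-period and down-group shifts push Sb's electron affinity up.
Si > Sb: period and group pull opposite ways; the down-group shift dominates (134 vs 103 kJ/mol).
Te > Si: period and group pull opposite ways; the across-period shift dominates (190 vs 134 kJ/mol).
Br > Te: both effects reinforce here, so Br is clearly the higher of the two.
Tabulated electron affinity (kJ/mol): Si 134, Br 325, Sb 103, Te 190, Tl 19.
So from lowest to highest: Tl < Sb < Si < Te < Br.

Tl, Sb, Si, Te, Br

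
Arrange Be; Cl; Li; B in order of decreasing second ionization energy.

Li > B > Cl > Be

IE_2 is the cost of taking one more electron from the +1 cation: Be⁺ still has 1 valence electron; Cl⁺ still has 6 valence electrons; Li⁺ is the bare [He] core; B⁺ still has 2 valence electrons.
Core electrons are held far more tightly than valence electrons, so Li tops the IE_2 order.
Valence configurations: Be⁺ [He]2s¹, Cl⁺ [Ne]3s²3p⁴, B⁺ [He]2s².
Tabulated IE_2 (kJ/mol): Be 1757, Cl 2298, Li 7298, B 2427.
Overall IE_2 order: Be < Cl < B < Li.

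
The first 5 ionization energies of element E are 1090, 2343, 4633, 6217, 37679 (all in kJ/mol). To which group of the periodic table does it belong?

Look for the largest jump between consecutive ionization energies: IE5/IE4 ≈ 6.1, far larger than any earlier ratio.
That jump marks the point where a core electron is being removed. So the atom has 4 valence electrons.
A main-group element with 4 valence electrons is in group 14.

Group 14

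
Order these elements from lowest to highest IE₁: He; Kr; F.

Kr < F < He

He is in period 1, group 18; F is in period 2, group 17; Kr is in period 4, group 18.
First ionization energy rises across a period (greater Z_eff holds electrons more tightly) and falls down a group (valence electrons are farther from the nucleus).
These span different periods and groups, so the two trends combine.
F > Kr: period and group pull opposite ways; the down-group shift dominates (1681 vs 1351 kJ/mol).
He > F: both effects reinforce here, so He is clearly the higher of the two.
Tabulated first ionization energy (kJ/mol): He 2372, F 1681, Kr 1351.
So from lowest to highest: Kr < F < He.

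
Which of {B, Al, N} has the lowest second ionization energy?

After 1 electron has been removed, what remains? B⁺ still has 2 valence electrons; Al⁺ still has 2 valence electrons; N⁺ still has 4 valence electrons.
All are still removing valence electrons, so compare the +1 ions as you would atoms: IE_2 generally rises across a period (higher Z_eff) and falls down a group (larger shell), subject to the usual subshell exceptions.
Valence configurations: B⁺ [He]2s², Al⁺ [Ne]3s², N⁺ [He]2s²2p².
Approximate IE_2 values (kJ/mol): B 2427, Al 1817, N 2856.
Putting it together, IE_2: Al < B < N.

Al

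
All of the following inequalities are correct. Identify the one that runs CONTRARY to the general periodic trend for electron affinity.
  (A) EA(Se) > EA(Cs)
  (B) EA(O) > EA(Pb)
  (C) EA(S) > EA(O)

The general trend: electron affinity increases across a period and decreases down a group.
(A) Se (period 4, group 16) vs Cs (period 6, group 1): the stated order agrees with the simple trend.
(B) O (period 2, group 16) vs Pb (period 6, group 14): the stated order agrees with the simple trend.
(C) S (period 3, group 16) vs O (period 2, group 16): the stated order contradicts the simple trend.
The exception is (C): the compact 2p subshell of O repels the added electron more than S's larger 3p does.

(C)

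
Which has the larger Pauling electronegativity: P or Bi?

P

P is in period 3, group 15; Bi is in period 6, group 15.
Atoms toward the upper right of the periodic table pull bonding electrons most strongly.
All are in group 15, so electronegativity increases up the group.
So P has the larger Pauling electronegativity (P > Bi).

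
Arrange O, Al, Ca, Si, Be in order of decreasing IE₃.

IE_3 is the cost of taking one more electron from the +2 cation: O²⁺ still has 4 valence electrons; Al²⁺ still has 1 valence electron; Ca²⁺ is the bare [Ar] core; Si²⁺ still has 2 valence electrons; Be²⁺ is the bare [He] core.
Usually core removal costs more than valence removal, but here the competition is close: a tightly held n=2 valence electron can cost more to remove than an n=3 core electron, so the actual values have to decide it.
Valence configurations: O²⁺ [He]2s²2p², Al²⁺ [Ne]3s¹, Si²⁺ [Ne]3s².
Tabulated IE_3 (kJ/mol): O 5300, Al 2745, Ca 4912, Si 3232, Be 14849.
Overall IE_3 order: Al < Si < Ca < O < Be.

Be > O > Ca > Si > Al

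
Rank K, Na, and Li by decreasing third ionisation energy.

After 2 electrons have been removed, what remains? K²⁺ is already 1 electron into the core; Na²⁺ is already 1 electron into the core; Li²⁺ is already 1 electron into the core.
All of these are removing an electron from a noble-gas core or deeper; the smaller core (lower principal quantum number) is held far more tightly, and within a period the higher nuclear charge binds the same core more tightly.
Approximate IE_3 values (kJ/mol): K 4420, Na 6910, Li 11815.
Overall IE_3 order: K < Na < Li.

Li > Na > K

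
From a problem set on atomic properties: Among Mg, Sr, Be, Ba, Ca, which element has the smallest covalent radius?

Be

Moving right in a period, electrons are added to the same shell under a stronger nuclear pull, so atoms get smaller; moving down, a new shell is opened and atoms get larger.
All are in group 2, so atomic radius increases down the group.
The smallest covalent radius among these belongs to Be.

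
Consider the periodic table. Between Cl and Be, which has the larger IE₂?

Cl

IE_2 is the cost of taking one more electron from the +1 cation: Cl⁺ still has 6 valence electrons; Be⁺ still has 1 valence electron.
All are still removing valence electrons, so compare the +1 ions as you would atoms: IE_2 generally rises across a period (higher Z_eff) and falls down a group (larger shell), subject to the usual subshell exceptions.
Valence configurations: Cl⁺ [Ne]3s²3p⁴, Be⁺ [He]2s¹.
Approximate IE_2 values (kJ/mol): Cl 2298, Be 1757.
So the second ionization energies run Be < Cl.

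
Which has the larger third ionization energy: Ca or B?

After 2 electrons have been removed, what remains? Ca²⁺ is the bare [Ar] core; B²⁺ still has 1 valence electron.
Core electrons are held far more tightly than valence electrons, so Ca tops the IE_3 order.
The numbers (kJ/mol): Ca 4912, B 3660.
Putting it together, IE_3: B < Ca.

Ca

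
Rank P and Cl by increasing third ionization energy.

Consider each +2 ion: P²⁺ still has 3 valence electrons; Cl²⁺ still has 5 valence electrons.
All are still removing valence electrons, so compare the +2 ions as you would atoms: IE_3 generally rises across a period (higher Z_eff) and falls down a group (larger shell), subject to the usual subshell exceptions.
Valence configurations: P²⁺ [Ne]3s²3p¹, Cl²⁺ [Ne]3s²3p³.
The numbers (kJ/mol): P 2914, Cl 3822.
Hence IE_3: P < Cl.

P, Cl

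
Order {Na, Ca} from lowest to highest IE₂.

IE_2 is the cost of taking one more electron from the +1 cation: Na⁺ is the bare [Ne] core; Ca⁺ still has 1 valence electron.
Pulling an electron out of a noble-gas core costs far more than removing a remaining valence electron, so Na sits at the high end of IE_2.
Approximate IE_2 values (kJ/mol): Na 4562, Ca 1145.
Putting it together, IE_2: Ca < Na.

Ca, Na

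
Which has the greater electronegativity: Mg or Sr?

Mg

Mg is in period 3, group 2; Sr is in period 5, group 2.
Smaller atoms with higher effective nuclear charge are more electronegative.
All are in group 2, so electronegativity increases up the group.
So Mg has the greater electronegativity (Mg > Sr).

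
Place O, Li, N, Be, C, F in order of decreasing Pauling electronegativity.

Li is in period 2, group 1; Be is in period 2, group 2; C is in period 2, group 14; N is in period 2, group 15; O is in period 2, group 16; F is in period 2, group 17.
EN rises left→right (higher Z_eff, smaller atoms) and falls top→bottom (larger, more shielded atoms).
All lie in period 2, so electronegativity increases left to right.
So from highest to lowest: F > O > N > C > Be > Li.

F > O > N > C > Be > Li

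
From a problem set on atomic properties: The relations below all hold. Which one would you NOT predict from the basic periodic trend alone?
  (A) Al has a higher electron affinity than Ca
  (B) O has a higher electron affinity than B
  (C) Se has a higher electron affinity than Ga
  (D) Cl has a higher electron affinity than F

The general trend: electron affinity increases across a period and decreases down a group.
(A) Al (period 3, group 13) vs Ca (period 4, group 2): the stated order agrees with the simple trend.
(B) O (period 2, group 16) vs B (period 2, group 13): the stated order agrees with the simple trend.
(C) Se (period 4, group 16) vs Ga (period 4, group 13): the stated order agrees with the simple trend.
(D) Cl (period 3, group 17) vs F (period 2, group 17): the stated order contradicts the simple trend.
The exception is (D): F's small 2p subshell makes the incoming electron feel strong e⁻–e⁻ repulsion, so Cl actually releases more energy on gaining an electron.

(D)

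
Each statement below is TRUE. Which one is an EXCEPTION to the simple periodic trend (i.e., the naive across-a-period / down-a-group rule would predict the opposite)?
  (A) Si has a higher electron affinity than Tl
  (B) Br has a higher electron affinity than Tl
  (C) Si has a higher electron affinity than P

The general trend: electron affinity increases across a period and decreases down a group.
(A) Si (period 3, group 14) vs Tl (period 6, group 13): the stated order agrees with the simple trend.
(B) Br (period 4, group 17) vs Tl (period 6, group 13): the stated order agrees with the simple trend.
(C) Si (period 3, group 14) vs P (period 3, group 15): the stated order contradicts the simple trend.
The exception is (C): adding an electron to P's half-filled 3p³ is unfavourable, so Si (3p²) has the more exothermic EA.

(C)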